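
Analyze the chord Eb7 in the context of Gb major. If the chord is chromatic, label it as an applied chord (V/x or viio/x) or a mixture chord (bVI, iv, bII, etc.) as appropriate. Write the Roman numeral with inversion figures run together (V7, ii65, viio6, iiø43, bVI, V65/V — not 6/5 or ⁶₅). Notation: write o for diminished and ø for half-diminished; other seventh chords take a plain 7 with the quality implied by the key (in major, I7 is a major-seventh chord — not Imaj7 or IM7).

V7/ii

Stacked in thirds the chord is Eb-G-Bb-Db: a dominant seventh chord on Eb.
Eb is not a diatonic chord root with this quality in Gb major, but it lies a perfect fifth above Ab (ii), so the chord functions as an applied dominant of ii.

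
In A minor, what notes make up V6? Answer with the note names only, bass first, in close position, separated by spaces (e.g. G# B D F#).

In A minor, the dominant is E. The dominant is major (leading tone raised), so V is a major triad.
Stacking thirds from E gives E-G#-B.
With the 6 figure the chord is in first inversion; from the bass G# upward in close position it reads G#-B-E.

G# B E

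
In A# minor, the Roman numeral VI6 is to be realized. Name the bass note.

A#

VI in A# minor has root F#; the chord is F#-A#-C#.
The figure 6 means first inversion — the third is in the bass.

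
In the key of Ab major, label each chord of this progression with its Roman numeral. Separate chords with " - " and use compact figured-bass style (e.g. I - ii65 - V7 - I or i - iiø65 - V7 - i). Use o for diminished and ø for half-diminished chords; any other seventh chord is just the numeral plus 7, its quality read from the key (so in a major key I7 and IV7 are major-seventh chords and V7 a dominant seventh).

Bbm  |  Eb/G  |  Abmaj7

ii - V6 - I7

Bbm: root Bb is the supertonic; minor triad there is ii.
Eb/G: root Eb is the dominant; major triad there is V6.
Abmaj7 has root Ab, degree 1 in Ab major, so I7.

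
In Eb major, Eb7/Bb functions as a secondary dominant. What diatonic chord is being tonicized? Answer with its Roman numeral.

IV

The chord is a dominant seventh chord on Eb.
A dominant resolves down a perfect fifth: Eb → Ab. In Eb major, Ab is scale degree 4, i.e. IV.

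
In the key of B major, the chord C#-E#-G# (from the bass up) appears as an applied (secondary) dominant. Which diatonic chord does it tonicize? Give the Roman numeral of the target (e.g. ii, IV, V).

The chord is a major triad on C#.
A dominant resolves down a perfect fifth: C# → F#. In B major, F# is scale degree 5, i.e. V.

V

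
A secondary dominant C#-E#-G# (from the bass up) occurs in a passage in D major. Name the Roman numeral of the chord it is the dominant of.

iii

The chord is a major triad on C#.
A dominant resolves down a perfect fifth: C# → F#. In D major, F# is scale degree 3, i.e. iii.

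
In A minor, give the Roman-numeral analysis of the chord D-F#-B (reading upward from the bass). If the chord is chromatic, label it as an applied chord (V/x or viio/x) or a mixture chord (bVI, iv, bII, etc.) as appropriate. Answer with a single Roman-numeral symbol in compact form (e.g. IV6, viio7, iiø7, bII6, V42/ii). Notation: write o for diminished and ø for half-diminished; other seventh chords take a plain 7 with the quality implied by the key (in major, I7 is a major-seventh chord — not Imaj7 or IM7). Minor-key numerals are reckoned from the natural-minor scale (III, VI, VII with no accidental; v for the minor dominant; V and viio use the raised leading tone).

ii6

The pitches B-D-F# form a minor triad rooted on B.
B is the second degree of A minor. This is the minor supertonic, borrowed from the parallel major (the Dorian ii).
With D in the bass the chord is in first inversion, so the figured bass is 6.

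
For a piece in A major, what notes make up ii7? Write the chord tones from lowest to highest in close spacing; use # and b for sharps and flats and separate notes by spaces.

B D F# A

In A major, the supertonic is B, and the diatonic chord built there is a minor seventh chord.
That chord is spelled B-D-F#-A.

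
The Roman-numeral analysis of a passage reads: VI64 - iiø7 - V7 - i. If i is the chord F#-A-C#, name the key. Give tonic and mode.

F# minor

The chord F#m is a minor triad rooted on F#; its label is i.
If F# is scale degree 1 and the mode makes that degree carry a minor triad, the tonic is F# and the mode is minor.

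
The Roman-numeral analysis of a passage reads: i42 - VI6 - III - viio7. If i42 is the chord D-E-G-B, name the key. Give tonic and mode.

E minor

The chord Em7/D is a minor seventh chord rooted on E; its label is i42.
If E is scale degree 1 and the mode makes that degree carry a minor seventh chord, the tonic is E and the mode is minor.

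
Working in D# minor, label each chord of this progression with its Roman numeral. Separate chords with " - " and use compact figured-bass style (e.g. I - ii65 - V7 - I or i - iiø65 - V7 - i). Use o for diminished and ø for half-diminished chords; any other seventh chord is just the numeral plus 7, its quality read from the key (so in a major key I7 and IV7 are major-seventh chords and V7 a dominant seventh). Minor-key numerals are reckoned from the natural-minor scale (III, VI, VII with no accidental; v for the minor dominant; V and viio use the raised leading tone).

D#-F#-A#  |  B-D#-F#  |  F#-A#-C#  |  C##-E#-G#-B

D#-F#-A# has root D#, degree 1 in D# minor, so i.
B-D#-F#: root B is the submediant; major triad there is VI.
F#-A#-C# has root F#, degree 3 in D# minor, so III.
C##-E#-G#-B: root C## is the leading tone; fully diminished seventh chord there is viio7.

i - VI - III - viio7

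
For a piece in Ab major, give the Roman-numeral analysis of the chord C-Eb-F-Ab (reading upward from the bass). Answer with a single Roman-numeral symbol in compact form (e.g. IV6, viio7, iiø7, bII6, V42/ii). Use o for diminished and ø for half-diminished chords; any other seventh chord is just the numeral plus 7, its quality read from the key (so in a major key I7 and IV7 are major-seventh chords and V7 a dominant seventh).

vi43

The pitches F-Ab-C-Eb form a minor seventh chord rooted on F.
In Ab major, F is the submediant; the diatonic minor seventh chord there is vi7.
With C in the bass the chord is in second inversion, so the figured bass is 43.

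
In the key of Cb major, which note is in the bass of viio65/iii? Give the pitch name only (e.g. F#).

The applied chord viio65/iii is rooted on D: D-F-Ab-Cb.
The figure 65 means first inversion — the third is in the bass.

F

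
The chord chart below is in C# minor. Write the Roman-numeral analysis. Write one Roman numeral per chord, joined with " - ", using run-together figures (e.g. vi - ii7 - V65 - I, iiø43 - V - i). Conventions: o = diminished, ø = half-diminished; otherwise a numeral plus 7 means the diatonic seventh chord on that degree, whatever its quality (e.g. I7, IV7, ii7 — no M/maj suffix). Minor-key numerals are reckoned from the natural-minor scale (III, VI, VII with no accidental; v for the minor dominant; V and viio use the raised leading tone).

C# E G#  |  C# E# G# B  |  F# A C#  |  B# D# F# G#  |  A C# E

i - V7/iv - iv - V65 - VI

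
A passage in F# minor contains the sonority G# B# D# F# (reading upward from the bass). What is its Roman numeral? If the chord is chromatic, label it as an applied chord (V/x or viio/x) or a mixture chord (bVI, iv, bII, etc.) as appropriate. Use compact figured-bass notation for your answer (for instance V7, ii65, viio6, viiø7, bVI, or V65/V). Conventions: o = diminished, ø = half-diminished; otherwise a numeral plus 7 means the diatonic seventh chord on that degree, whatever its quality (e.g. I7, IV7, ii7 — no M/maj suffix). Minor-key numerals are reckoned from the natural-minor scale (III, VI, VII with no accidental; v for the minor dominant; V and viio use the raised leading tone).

V7/V

The pitches G#-B#-D#-F# form a dominant seventh chord rooted on G#.
G# is not a diatonic chord root with this quality in F# minor, but it lies a perfect fifth above C# (V), so the chord functions as an applied dominant of V.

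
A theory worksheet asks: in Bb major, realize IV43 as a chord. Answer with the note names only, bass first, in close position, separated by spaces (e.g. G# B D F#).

Bb D Eb G

The numeral's case and figure indicate a major seventh chord. In Bb major its root, the fourth degree, is Eb.
Stacking thirds from Eb gives Eb-G-Bb-D.
With the 43 figure the chord is in second inversion; from the bass Bb upward in close position it reads Bb-D-Eb-G.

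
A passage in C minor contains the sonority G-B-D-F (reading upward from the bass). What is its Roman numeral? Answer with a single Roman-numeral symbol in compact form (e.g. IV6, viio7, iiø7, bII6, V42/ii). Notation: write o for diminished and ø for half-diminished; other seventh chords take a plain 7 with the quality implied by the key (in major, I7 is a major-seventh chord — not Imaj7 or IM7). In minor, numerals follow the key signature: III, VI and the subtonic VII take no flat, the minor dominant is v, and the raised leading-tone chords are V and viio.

V7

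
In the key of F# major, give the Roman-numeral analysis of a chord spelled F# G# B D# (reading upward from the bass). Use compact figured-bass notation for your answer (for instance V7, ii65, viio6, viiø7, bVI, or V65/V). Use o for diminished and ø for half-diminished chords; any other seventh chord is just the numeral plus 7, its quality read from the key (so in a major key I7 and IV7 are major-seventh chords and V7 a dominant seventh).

ii42

The pitches G#-B-D#-F# form a minor seventh chord rooted on G#.
In F# major, G# is the supertonic; the diatonic minor seventh chord there is ii7.
With F# in the bass the chord is in third inversion, so the figured bass is 42.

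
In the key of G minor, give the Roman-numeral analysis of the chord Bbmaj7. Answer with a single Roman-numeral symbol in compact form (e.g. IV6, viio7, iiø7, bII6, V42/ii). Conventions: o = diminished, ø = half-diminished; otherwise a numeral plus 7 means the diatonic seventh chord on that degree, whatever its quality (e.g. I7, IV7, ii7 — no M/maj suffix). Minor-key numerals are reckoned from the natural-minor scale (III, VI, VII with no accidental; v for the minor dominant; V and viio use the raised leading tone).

Stacked in thirds the chord is Bb-D-F-A: a major seventh chord on Bb.
Bb is scale degree 3 in G minor, and a major seventh chord on that degree is written III7.

III7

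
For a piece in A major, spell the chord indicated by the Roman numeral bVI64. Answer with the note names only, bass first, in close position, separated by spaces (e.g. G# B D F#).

Scale degree 6 in A major is F#; lowering it a half step gives F. bVI64 is a major triad on the lowered sixth degree, borrowed from the parallel minor.
So the chord is F-A-C, a major triad.
The figured bass 64 indicates second inversion, placing the fifth (C) in the bass: C-F-A.

C F A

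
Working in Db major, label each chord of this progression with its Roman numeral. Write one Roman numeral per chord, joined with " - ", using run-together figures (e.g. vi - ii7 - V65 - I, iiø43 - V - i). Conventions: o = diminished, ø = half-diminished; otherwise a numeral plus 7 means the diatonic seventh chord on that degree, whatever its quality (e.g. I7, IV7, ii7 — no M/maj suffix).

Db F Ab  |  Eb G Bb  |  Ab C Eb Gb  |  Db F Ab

I - V/V - V7 - I

Db-F-Ab: root Db is the tonic; major triad there is I.
Eb-G-Bb: chromatic; Eb is V of V, so V/V.
Ab-C-Eb-Gb: root Ab is the dominant; dominant seventh chord there is V7.
Db-F-Ab: major triad on Db = scale degree 1 → I.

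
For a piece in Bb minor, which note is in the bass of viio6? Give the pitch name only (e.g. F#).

C

viio in Bb minor has root A; the chord is A-C-Eb.
The figure 6 means first inversion — the third is in the bass.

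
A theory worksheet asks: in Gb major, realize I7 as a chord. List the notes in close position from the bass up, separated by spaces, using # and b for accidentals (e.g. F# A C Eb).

In Gb major, the first degree is Gb, and the diatonic chord built there is a major seventh chord.
Stacking thirds from Gb gives Gb-Bb-Db-F.

Gb Bb Db F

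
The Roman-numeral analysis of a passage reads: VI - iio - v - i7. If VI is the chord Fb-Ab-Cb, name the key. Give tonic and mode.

Ab minor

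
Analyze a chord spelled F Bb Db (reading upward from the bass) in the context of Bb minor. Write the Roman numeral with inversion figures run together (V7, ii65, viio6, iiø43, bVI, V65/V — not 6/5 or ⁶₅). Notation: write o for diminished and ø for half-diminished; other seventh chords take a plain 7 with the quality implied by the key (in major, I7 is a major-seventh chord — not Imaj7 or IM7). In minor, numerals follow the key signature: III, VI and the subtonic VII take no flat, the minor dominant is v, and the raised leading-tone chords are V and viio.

Stacked in thirds the chord is Bb-Db-F: a minor triad on Bb.
In Bb minor, Bb is the tonic; the diatonic minor triad there is i.
With F in the bass the chord is in second inversion, so the figured bass is 64.

i64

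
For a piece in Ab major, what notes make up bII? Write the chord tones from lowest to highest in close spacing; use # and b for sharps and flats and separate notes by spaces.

Scale degree 2 in Ab major is Bb; lowering it a half step gives Bbb. bII is the Neapolitan chord — a major triad on the lowered second degree.
So the chord is Bbb-Db-Fb, a major triad.

Bbb Db Fb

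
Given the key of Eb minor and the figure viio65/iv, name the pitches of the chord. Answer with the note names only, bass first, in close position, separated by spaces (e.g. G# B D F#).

Bb Db Fb G

The slash marks an applied leading-tone chord: viio of iv. In Eb minor, iv is Ab, so the leading tone to it is G, a half step below.
Building a fully diminished seventh chord on G gives G-Bb-Db-Fb.
With the 65 figure the chord is in first inversion; from the bass Bb upward in close position it reads Bb-Db-Fb-G.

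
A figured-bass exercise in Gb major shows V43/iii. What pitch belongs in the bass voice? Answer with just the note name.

C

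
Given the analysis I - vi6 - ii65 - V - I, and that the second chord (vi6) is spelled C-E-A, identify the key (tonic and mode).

C major

vi6 is given as C-E-A — a minor triad with root A.
Counting down 5 scale steps from A places the tonic on C; a minor triad on degree 6 is diatonic only in major.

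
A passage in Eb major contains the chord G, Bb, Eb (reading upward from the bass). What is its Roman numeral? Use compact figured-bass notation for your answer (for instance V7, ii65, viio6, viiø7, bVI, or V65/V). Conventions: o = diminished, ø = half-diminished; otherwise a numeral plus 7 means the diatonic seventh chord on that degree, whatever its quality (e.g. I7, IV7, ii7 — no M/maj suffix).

Stacked in thirds the chord is Eb-G-Bb: a major triad on Eb.
In Eb major, Eb is the tonic; the diatonic major triad there is I.
With G in the bass the chord is in first inversion, so the figured bass is 6.

I6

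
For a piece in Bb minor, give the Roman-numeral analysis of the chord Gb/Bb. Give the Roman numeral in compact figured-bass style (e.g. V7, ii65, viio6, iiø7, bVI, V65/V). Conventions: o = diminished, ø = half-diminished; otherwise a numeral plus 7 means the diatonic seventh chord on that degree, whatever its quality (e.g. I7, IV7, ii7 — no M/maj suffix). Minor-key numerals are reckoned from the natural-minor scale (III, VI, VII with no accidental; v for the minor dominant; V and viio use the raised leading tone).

VI6

Stacked in thirds the chord is Gb-Bb-Db: a major triad on Gb.
In Bb minor, Gb is the submediant; the diatonic major triad there is VI.
With Bb in the bass the chord is in first inversion, so the figured bass is 6.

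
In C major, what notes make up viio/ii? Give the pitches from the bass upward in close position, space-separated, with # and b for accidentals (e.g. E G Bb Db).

The slash marks an applied leading-tone chord: viio of ii. In C major, ii is D, so the leading tone to it is C#, a half step below.
Building a diminished triad on C# gives C#-E-G.

C# E G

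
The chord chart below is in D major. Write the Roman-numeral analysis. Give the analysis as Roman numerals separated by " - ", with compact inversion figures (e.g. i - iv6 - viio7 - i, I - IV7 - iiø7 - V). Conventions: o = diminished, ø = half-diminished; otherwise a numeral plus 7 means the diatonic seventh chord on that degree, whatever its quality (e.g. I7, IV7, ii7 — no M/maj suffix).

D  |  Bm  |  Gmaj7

I - vi - IV7

D has root D, degree 1 in D major, so I.
Bm: root B is the submediant; minor triad there is vi.
Gmaj7 has root G, degree 4 in D major, so IV7.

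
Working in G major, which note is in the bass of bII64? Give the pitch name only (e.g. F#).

bII in G major has root Ab; the chord is Ab-C-Eb.
The figure 64 means second inversion — the fifth is in the bass.

Eb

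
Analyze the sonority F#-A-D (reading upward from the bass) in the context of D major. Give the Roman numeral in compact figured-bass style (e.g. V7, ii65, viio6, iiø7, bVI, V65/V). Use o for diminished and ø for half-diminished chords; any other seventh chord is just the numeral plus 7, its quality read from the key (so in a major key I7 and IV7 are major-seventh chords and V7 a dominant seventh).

I6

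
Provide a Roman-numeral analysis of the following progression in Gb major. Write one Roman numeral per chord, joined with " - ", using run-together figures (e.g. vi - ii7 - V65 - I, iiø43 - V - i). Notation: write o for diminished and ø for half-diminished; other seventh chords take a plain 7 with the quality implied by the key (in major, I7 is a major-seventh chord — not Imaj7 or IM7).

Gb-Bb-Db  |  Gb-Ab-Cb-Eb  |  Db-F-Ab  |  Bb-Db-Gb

I - ii42 - V - I6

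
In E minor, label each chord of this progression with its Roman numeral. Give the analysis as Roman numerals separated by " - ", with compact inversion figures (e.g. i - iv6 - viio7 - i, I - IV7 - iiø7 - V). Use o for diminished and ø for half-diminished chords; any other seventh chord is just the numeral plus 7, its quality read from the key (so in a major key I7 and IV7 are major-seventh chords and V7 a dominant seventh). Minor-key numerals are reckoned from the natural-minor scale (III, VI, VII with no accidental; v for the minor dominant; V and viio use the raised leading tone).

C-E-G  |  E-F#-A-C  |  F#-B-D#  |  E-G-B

VI - iiø42 - V64 - i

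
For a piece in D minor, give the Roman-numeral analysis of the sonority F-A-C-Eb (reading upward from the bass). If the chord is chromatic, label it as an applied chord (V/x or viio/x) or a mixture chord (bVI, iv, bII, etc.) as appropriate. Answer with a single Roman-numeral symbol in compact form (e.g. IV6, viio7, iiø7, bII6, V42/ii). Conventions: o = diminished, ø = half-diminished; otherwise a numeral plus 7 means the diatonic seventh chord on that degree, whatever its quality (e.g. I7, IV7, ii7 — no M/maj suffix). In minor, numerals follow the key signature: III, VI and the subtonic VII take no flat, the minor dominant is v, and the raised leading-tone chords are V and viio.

V7/VI

Stacked in thirds the chord is F-A-C-Eb: a dominant seventh chord on F.
F is not a diatonic chord root with this quality in D minor, but it lies a perfect fifth above Bb (VI), so the chord functions as an applied dominant of VI.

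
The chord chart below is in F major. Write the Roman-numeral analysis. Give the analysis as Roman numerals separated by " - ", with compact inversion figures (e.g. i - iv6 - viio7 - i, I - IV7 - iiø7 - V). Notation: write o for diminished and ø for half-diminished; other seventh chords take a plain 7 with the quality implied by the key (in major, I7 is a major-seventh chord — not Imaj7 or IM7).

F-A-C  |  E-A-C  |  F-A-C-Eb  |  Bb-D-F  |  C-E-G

F-A-C: major triad on F = scale degree 1 → I.
E-A-C: minor triad on A = scale degree 3 → iii64.
F-A-C-Eb is the secondary dominant of IV (dominant seventh chord on F): V7/IV.
Bb-D-F has root Bb, degree 4 in F major, so IV.
C-E-G: major triad on C = scale degree 5 → V.

I - iii64 - V7/IV - IV - V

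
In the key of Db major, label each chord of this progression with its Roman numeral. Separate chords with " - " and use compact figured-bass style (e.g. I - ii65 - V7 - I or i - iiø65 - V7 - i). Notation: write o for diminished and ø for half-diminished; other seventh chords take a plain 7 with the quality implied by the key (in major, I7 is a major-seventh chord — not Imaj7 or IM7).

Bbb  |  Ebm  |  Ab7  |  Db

Bbb is non-diatonic — bVI, a mixture chord from Db minor.
Ebm: root Eb is the supertonic; minor triad there is ii.
Ab7: dominant seventh chord on Ab = scale degree 5 → V7.
Db: major triad on Db = scale degree 1 → I.

bVI - ii - V7 - I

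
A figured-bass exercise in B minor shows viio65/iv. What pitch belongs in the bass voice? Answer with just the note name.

F#

The applied chord viio65/iv is rooted on D#: D#-F#-A-C.
The figure 65 means first inversion — the third is in the bass.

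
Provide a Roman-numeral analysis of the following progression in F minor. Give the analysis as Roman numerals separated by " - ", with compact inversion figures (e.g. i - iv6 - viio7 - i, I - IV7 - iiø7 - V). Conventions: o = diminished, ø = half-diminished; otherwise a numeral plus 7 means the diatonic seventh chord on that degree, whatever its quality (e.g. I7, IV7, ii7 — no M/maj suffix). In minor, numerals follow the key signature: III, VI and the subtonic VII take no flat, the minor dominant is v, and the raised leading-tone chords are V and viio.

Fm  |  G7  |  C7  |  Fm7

i - V7/V - V7 - i7

Fm: root F is the tonic; minor triad there is i.
G7: a dominant seventh chord on G, the applied dominant of V → V7/V.
C7: root C is the dominant; dominant seventh chord there is V7.
Fm7: root F is the tonic; minor seventh chord there is i7.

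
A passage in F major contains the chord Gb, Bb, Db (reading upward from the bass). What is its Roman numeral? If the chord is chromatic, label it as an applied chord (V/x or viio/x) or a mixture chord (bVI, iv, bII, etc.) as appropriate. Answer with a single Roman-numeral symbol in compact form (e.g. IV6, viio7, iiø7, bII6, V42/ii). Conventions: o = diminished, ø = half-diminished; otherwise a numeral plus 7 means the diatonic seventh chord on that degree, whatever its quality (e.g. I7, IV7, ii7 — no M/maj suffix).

bII

The pitches Gb-Bb-Db form a major triad rooted on Gb.
Gb is the lowered second degree of F major (diatonic 2 would be G). This is the Neapolitan chord — a major triad on the lowered second degree.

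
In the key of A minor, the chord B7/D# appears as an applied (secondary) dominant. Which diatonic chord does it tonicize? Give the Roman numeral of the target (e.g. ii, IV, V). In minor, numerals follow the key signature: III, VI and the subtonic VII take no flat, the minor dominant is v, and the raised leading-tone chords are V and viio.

V

The chord is a dominant seventh chord on B.
A dominant resolves down a perfect fifth: B → E. In A minor, E is scale degree 5, i.e. V.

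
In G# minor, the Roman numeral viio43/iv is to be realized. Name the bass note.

F#

The applied chord viio43/iv is rooted on B#: B#-D#-F#-A.
The figure 43 means second inversion — the fifth is in the bass.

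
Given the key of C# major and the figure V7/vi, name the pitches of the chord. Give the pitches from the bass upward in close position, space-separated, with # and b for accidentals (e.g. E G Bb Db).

V7/vi is a secondary dominant — the dominant seventh of vi. vi in C# major is A#, so the applied chord's root is E#, a perfect fifth above.
Building a dominant seventh chord on E# gives E#-G##-B#-D#.

E# G## B# D#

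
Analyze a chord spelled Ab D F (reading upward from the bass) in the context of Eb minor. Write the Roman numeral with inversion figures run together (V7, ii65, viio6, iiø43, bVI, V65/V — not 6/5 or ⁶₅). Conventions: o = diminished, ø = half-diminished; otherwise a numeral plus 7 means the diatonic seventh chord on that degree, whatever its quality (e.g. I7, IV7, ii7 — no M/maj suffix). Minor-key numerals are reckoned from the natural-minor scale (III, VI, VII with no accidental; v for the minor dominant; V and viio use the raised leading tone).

The pitches D-F-Ab form a diminished triad rooted on D.
D is scale degree 7 in Eb minor, and a diminished triad on that degree is written viio.
With Ab in the bass the chord is in second inversion, so the figured bass is 64.

viio64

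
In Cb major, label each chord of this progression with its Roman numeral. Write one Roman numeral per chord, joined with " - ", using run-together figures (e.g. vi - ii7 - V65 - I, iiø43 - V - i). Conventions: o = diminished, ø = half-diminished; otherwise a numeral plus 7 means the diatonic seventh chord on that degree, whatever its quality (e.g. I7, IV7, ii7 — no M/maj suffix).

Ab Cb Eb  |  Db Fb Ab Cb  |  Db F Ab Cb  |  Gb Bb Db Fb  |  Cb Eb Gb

Ab-Cb-Eb: root Ab is the submediant; minor triad there is vi.
Db-Fb-Ab-Cb has root Db, degree 2 in Cb major, so ii7.
Db-F-Ab-Cb: a dominant seventh chord on Db, the applied dominant of V → V7/V.
Gb-Bb-Db-Fb has root Gb, degree 5 in Cb major, so V7.
Cb-Eb-Gb: major triad on Cb = scale degree 1 → I.

vi - ii7 - V7/V - V7 - I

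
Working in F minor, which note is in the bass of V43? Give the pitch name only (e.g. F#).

G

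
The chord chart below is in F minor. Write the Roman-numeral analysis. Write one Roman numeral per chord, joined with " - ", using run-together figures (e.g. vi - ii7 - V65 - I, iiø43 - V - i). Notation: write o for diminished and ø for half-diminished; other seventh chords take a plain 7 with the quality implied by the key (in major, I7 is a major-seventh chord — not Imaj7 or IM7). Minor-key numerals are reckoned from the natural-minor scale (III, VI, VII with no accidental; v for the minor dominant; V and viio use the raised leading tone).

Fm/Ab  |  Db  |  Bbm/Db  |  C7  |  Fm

Fm/Ab: minor triad on F = scale degree 1 → i6.
Db: root Db is the submediant; major triad there is VI.
Bbm/Db has root Bb, degree 4 in F minor, so iv6.
C7: root C is the dominant; dominant seventh chord there is V7.
Fm: root F is the tonic; minor triad there is i.

i6 - VI - iv6 - V7 - i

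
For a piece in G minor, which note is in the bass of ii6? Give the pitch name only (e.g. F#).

C

ii in G minor has root A; the chord is A-C-E.
The figure 6 means first inversion — the third is in the bass.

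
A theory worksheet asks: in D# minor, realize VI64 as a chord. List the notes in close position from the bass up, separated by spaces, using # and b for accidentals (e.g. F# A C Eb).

In D# minor, scale degree 6 is B, and the diatonic chord built there is a major triad.
That chord is spelled B-D#-F#.
The figured bass 64 indicates second inversion, placing the fifth (F#) in the bass: F#-B-D#.

F# B D#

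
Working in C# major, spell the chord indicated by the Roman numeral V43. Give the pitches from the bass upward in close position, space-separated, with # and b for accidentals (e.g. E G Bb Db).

D# F# G# B#

The numeral's case and figure indicate a dominant seventh chord. In C# major its root, the dominant, is G#.
That chord is spelled G#-B#-D#-F#.
With the 43 figure the chord is in second inversion; from the bass D# upward in close position it reads D#-F#-G#-B#.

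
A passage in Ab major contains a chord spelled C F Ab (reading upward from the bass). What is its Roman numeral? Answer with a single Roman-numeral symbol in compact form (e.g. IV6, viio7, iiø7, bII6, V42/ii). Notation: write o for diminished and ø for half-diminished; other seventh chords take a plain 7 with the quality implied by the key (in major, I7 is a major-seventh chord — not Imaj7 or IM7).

vi64

The pitches F-Ab-C form a minor triad rooted on F.
In Ab major, F is the submediant; the diatonic minor triad there is vi.
With C in the bass the chord is in second inversion, so the figured bass is 64.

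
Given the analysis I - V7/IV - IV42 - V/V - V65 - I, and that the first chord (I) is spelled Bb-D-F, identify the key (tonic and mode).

Bb major

The anchor chord is a major triad on Bb, labeled I.
If Bb is scale degree 1 and the mode makes that degree carry a major triad, the tonic is Bb and the mode is major.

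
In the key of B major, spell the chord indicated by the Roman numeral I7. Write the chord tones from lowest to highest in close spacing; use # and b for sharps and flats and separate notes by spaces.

B D# F# A#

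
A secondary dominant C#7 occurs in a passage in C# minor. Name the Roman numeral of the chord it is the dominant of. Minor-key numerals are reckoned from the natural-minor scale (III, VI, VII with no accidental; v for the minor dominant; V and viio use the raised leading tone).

The chord is a dominant seventh chord on C#.
A dominant resolves down a perfect fifth: C# → F#. In C# minor, F# is scale degree 4, i.e. iv.

iv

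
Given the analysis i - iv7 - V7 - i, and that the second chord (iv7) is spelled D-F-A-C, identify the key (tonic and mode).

A minor

The anchor chord is a minor seventh chord on D, labeled iv7.
Counting down 3 scale steps from D places the tonic on A; a minor seventh chord on degree 4 is diatonic only in minor.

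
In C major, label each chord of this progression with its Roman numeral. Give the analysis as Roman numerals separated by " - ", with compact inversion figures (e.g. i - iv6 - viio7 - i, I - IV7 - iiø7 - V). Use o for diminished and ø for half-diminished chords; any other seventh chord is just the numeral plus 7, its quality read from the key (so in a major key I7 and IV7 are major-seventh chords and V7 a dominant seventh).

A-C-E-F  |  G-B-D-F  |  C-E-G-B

A-C-E-F: major seventh chord on F = scale degree 4 → IV65.
G-B-D-F: root G is the dominant; dominant seventh chord there is V7.
C-E-G-B has root C, degree 1 in C major, so I7.

IV65 - V7 - I7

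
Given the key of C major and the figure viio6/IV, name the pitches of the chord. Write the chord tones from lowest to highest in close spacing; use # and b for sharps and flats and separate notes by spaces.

viio6/IV is a secondary leading-tone chord. The target IV is F in C major; the applied chord is rooted a semitone below, on E.
Building a diminished triad on E gives E-G-Bb.
The figured bass 6 indicates first inversion, placing the third (G) in the bass: G-Bb-E.

G Bb E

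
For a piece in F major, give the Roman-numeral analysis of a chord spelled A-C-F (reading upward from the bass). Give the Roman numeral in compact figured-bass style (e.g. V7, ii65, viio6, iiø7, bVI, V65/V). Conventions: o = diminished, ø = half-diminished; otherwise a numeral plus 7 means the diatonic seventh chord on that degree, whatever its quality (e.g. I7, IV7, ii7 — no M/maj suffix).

The pitches F-A-C form a major triad rooted on F.
F is scale degree 1 in F major, and a major triad on that degree is written I.
With A in the bass the chord is in first inversion, so the figured bass is 6.

I6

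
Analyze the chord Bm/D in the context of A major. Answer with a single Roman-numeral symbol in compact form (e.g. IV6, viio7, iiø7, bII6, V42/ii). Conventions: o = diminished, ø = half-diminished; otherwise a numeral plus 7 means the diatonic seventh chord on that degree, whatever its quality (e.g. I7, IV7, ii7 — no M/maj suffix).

ii6

The pitches B-D-F# form a minor triad rooted on B.
In A major, B is the supertonic; the diatonic minor triad there is ii.
With D in the bass the chord is in first inversion, so the figured bass is 6.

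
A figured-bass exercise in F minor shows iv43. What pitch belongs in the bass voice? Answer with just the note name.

iv in F minor has root Bb; the chord is Bb-Db-F-Ab.
The figure 43 means second inversion — the fifth is in the bass.

F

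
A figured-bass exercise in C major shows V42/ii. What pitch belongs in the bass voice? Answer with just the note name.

G

The applied chord V42/ii is rooted on A: A-C#-E-G.
The figure 42 means third inversion — the seventh is in the bass.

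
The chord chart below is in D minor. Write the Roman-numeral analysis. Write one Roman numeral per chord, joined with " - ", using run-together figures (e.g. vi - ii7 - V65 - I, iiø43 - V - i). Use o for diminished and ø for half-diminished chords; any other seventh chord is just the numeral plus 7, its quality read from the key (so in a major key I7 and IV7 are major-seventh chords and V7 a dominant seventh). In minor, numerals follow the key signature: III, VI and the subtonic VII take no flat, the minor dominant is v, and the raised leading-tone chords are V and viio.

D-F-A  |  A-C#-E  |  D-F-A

D-F-A: minor triad on D = scale degree 1 → i.
A-C#-E has root A, degree 5 in D minor, so V.
D-F-A: minor triad on D = scale degree 1 → i.

i - V - i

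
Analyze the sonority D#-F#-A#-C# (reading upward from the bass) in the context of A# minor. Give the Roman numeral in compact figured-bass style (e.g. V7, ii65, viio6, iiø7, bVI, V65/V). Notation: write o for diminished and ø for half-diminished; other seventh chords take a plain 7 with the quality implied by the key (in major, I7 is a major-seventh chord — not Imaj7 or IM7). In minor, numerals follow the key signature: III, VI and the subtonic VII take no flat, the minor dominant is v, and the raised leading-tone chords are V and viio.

iv7

The pitches D#-F#-A#-C# form a minor seventh chord rooted on D#.
D# is scale degree 4 in A# minor, and a minor seventh chord on that degree is written iv7.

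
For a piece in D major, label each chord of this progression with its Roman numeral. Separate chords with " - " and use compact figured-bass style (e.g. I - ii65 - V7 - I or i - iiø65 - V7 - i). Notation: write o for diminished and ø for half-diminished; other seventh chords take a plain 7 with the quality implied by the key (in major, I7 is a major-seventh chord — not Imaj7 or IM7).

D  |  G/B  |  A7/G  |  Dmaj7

D: major triad on D = scale degree 1 → I.
G/B has root G, degree 4 in D major, so IV6.
A7/G: dominant seventh chord on A = scale degree 5 → V42.
Dmaj7 has root D, degree 1 in D major, so I7.

I - IV6 - V42 - I7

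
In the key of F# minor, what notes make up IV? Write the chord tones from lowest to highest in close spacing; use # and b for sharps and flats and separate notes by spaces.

IV is the major subdominant, borrowed from the parallel major. In F# minor that root is B.
So the chord is B-D#-F#.

B D# F#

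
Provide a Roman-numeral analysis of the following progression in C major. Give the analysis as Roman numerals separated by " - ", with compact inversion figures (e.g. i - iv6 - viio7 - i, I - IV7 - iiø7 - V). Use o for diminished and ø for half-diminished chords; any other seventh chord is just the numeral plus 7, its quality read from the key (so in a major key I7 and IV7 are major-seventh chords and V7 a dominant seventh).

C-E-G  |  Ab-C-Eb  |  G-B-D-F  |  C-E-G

I - bVI - V7 - I

C-E-G: major triad on C = scale degree 1 → I.
Ab-C-Eb is non-diatonic — bVI, a mixture chord from C minor.
G-B-D-F: dominant seventh chord on G = scale degree 5 → V7.
C-E-G: major triad on C = scale degree 1 → I.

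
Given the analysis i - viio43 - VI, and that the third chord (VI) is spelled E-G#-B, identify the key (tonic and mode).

VI is given as E-G#-B — a major triad with root E.
If E is scale degree 6 and the mode makes that degree carry a major triad, the tonic is G# and the mode is minor.

G# minor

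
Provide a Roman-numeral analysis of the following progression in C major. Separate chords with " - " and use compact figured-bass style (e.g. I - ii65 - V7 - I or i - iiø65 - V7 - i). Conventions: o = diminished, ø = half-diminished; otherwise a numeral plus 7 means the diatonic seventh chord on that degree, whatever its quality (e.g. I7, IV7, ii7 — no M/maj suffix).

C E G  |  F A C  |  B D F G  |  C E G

C-E-G: major triad on C = scale degree 1 → I.
F-A-C has root F, degree 4 in C major, so IV.
B-D-F-G: root G is the dominant; dominant seventh chord there is V65.
C-E-G: root C is the tonic; major triad there is I.

I - IV - V65 - I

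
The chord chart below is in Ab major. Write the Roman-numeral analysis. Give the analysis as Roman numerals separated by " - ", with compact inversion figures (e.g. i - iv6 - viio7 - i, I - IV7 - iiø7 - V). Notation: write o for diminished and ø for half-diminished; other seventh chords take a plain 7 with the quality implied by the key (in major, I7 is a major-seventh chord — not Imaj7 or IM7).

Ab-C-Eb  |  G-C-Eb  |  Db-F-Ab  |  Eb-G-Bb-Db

I - iii64 - IV - V7

Ab-C-Eb has root Ab, degree 1 in Ab major, so I.
G-C-Eb: root C is the mediant; minor triad there is iii64.
Db-F-Ab: major triad on Db = scale degree 4 → IV.
Eb-G-Bb-Db: root Eb is the dominant; dominant seventh chord there is V7.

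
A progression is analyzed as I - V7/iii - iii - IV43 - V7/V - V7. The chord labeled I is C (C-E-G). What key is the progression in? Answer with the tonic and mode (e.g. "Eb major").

C major

The anchor chord is a major triad on C, labeled I.
If C is scale degree 1 and the mode makes that degree carry a major triad, the tonic is C and the mode is major.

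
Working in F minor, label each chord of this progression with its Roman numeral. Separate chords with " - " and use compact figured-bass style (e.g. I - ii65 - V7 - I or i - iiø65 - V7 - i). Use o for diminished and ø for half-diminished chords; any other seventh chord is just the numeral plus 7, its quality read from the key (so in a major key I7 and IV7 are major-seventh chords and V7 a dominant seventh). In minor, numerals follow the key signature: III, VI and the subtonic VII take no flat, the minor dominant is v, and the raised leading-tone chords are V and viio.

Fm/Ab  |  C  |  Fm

i6 - V - i

Fm/Ab: minor triad on F = scale degree 1 → i6.
C has root C, degree 5 in F minor, so V.
Fm: minor triad on F = scale degree 1 → i.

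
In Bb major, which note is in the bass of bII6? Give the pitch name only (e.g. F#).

Eb

bII in Bb major has root Cb; the chord is Cb-Eb-Gb.
The figure 6 means first inversion — the third is in the bass.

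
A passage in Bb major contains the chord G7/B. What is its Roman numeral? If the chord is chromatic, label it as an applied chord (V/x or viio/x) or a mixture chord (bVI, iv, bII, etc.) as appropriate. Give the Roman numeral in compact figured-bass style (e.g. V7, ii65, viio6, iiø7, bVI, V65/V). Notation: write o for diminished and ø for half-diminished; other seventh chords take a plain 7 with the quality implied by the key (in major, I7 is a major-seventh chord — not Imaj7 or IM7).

The pitches G-B-D-F form a dominant seventh chord rooted on G.
G is not a diatonic chord root with this quality in Bb major, but it lies a perfect fifth above C (ii), so the chord functions as an applied dominant of ii.
With B in the bass the chord is in first inversion, so the figured bass is 65.

V65/ii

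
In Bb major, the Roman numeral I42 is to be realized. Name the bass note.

I in Bb major has root Bb; the chord is Bb-D-F-A.
The figure 42 means third inversion — the seventh is in the bass.

A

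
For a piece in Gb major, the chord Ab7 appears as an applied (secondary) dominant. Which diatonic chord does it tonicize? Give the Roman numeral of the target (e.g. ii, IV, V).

V

The chord is a dominant seventh chord on Ab.
A dominant resolves down a perfect fifth: Ab → Db. In Gb major, Db is scale degree 5, i.e. V.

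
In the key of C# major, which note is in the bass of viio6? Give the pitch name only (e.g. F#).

D#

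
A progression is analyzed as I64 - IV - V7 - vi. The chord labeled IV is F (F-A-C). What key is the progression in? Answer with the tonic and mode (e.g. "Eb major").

The chord F is a major triad rooted on F; its label is IV.
IV on F implies F is the subdominant; that puts the tonic at C, and the uppercase numeral fits major mode.

C major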